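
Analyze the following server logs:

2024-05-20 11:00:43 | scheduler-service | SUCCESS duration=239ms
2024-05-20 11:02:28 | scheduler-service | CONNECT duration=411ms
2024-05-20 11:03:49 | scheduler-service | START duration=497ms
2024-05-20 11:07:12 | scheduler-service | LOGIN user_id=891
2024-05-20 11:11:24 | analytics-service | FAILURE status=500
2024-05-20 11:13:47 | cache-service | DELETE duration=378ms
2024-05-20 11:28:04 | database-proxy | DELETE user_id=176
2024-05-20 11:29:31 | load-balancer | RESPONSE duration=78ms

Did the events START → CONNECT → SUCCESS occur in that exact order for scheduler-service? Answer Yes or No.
No

To verify sequence order:

1. Find all events in sequence START → CONNECT → SUCCESS for scheduler-service
2. Extract their timestamps
3. Check if timestamps are in ascending order
4. Result: No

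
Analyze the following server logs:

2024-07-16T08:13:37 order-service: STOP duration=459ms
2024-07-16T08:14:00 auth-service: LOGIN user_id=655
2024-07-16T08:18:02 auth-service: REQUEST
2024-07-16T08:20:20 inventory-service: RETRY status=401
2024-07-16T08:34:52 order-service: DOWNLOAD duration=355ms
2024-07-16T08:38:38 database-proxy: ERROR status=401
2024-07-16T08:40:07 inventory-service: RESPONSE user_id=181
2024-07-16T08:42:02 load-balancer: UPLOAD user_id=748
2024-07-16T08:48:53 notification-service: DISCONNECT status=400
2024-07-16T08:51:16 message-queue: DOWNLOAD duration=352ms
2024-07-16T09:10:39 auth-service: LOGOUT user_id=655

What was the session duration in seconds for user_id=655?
3399

To calculate session duration:

1. Find LOGIN event for user_id=655: 2024-07-16T08:14:00
2. Find LOGOUT event for user_id=655: 2024-07-16T09:10:39
3. Session duration: 2024-07-16T09:10:39 - 2024-07-16T08:14:00 = 3399 seconds (56 minutes)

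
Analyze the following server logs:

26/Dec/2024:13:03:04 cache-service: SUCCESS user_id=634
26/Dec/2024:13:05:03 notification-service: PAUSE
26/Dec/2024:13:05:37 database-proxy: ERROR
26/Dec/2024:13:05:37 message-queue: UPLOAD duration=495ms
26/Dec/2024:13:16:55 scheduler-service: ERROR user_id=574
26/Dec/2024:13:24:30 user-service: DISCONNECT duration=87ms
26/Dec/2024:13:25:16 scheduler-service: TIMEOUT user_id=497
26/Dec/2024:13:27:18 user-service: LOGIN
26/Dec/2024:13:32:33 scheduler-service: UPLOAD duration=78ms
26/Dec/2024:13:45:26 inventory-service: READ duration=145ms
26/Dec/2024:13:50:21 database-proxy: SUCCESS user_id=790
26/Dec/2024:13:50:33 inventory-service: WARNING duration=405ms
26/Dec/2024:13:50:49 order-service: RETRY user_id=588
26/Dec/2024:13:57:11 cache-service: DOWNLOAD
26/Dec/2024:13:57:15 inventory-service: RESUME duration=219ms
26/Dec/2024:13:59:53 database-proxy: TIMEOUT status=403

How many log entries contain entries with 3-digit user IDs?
5

To find matching entries:

1. Pattern to match: entries with 3-digit user IDs
2. Scan each log entry for the pattern
3. Count matches: 5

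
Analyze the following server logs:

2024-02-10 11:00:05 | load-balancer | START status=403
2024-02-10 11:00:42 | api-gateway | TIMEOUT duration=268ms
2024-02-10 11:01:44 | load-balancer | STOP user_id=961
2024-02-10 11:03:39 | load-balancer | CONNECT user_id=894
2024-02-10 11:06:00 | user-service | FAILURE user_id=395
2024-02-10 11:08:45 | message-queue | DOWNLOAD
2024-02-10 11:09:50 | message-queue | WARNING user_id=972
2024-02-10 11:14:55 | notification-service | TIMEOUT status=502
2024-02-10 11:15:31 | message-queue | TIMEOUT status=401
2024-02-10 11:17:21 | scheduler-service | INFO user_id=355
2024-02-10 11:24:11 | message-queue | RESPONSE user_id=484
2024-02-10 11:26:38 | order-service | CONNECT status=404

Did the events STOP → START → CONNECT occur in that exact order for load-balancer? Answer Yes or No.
No

To verify sequence order:

1. Find all events in sequence STOP → START → CONNECT for load-balancer
2. Extract their timestamps
3. Check if timestamps are in ascending order
4. Result: No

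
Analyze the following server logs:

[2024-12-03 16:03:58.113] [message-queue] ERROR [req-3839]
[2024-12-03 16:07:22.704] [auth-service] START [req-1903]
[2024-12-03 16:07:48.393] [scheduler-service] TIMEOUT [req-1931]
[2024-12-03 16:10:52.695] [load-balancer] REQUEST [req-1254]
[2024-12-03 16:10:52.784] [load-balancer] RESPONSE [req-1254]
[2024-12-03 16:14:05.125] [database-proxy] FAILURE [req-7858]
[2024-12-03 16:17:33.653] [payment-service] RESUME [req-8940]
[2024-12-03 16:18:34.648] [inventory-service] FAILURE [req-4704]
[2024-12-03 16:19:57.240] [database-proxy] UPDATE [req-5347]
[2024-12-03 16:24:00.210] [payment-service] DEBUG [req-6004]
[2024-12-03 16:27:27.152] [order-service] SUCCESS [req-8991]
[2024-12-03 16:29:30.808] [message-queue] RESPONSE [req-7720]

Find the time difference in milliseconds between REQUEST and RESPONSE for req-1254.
89

To calculate latency:

1. Find REQUEST with id req-1254: 2024-12-03 16:10:52.695
2. Find RESPONSE with id req-1254: 2024-12-03 16:10:52.784
3. Latency: 2024-12-03 16:10:52.784 - 2024-12-03 16:10:52.695 = 89ms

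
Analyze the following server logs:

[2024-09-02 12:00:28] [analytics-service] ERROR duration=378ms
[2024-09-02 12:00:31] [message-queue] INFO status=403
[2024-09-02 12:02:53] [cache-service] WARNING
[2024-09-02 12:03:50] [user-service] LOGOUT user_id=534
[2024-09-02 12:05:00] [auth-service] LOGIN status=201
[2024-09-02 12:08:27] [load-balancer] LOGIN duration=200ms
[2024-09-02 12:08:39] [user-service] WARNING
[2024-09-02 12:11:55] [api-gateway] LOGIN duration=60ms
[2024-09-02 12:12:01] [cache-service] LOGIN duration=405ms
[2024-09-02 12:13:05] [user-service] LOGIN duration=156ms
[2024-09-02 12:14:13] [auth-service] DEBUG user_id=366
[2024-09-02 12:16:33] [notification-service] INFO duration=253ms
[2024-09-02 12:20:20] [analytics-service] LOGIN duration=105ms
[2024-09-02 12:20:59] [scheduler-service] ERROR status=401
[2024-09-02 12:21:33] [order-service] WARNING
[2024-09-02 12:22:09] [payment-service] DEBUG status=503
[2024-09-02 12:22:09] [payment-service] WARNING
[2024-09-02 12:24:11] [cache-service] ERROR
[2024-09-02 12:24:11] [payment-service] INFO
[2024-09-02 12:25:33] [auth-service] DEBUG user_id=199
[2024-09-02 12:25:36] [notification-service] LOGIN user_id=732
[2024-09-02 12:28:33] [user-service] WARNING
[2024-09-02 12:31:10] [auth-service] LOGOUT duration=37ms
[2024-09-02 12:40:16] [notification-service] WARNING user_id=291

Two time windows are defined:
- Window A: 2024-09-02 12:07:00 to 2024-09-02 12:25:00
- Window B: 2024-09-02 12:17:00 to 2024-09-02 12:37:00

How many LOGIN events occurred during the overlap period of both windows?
1

To find overlap events:

1. Window A: 2024-09-02 12:07:00 to 2024-09-02 12:25:00
2. Window B: 2024-09-02 12:17:00 to 2024-09-02 12:37:00
3. Overlap period: 2024-09-02 12:17:00 to 2024-09-02 12:25:00
4. Count LOGIN events in overlap: 1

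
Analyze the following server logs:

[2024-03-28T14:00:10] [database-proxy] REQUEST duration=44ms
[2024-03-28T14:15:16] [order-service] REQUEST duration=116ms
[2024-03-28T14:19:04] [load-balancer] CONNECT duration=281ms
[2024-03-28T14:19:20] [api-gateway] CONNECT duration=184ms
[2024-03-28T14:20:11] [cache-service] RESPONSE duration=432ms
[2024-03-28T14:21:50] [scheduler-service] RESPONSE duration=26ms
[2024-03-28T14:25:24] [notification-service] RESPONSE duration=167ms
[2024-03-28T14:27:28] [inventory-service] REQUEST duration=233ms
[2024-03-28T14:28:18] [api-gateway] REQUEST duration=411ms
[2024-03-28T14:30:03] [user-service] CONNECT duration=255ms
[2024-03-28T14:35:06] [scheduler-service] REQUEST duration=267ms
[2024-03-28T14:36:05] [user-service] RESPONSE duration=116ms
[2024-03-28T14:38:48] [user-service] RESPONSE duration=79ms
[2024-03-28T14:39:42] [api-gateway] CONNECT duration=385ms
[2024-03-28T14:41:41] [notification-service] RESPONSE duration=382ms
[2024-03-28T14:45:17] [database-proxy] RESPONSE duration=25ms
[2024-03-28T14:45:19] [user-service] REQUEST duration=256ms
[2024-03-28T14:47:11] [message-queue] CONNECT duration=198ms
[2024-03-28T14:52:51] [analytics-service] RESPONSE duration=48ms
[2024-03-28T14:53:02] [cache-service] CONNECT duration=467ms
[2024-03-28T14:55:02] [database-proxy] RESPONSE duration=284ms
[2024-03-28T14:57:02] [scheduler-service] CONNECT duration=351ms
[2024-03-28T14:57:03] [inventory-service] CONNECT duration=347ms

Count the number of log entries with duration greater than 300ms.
7

To count timeouts:

1. Threshold: 300ms
2. Extract duration from each log entry
3. Count entries where duration > 300
4. Timeout count: 7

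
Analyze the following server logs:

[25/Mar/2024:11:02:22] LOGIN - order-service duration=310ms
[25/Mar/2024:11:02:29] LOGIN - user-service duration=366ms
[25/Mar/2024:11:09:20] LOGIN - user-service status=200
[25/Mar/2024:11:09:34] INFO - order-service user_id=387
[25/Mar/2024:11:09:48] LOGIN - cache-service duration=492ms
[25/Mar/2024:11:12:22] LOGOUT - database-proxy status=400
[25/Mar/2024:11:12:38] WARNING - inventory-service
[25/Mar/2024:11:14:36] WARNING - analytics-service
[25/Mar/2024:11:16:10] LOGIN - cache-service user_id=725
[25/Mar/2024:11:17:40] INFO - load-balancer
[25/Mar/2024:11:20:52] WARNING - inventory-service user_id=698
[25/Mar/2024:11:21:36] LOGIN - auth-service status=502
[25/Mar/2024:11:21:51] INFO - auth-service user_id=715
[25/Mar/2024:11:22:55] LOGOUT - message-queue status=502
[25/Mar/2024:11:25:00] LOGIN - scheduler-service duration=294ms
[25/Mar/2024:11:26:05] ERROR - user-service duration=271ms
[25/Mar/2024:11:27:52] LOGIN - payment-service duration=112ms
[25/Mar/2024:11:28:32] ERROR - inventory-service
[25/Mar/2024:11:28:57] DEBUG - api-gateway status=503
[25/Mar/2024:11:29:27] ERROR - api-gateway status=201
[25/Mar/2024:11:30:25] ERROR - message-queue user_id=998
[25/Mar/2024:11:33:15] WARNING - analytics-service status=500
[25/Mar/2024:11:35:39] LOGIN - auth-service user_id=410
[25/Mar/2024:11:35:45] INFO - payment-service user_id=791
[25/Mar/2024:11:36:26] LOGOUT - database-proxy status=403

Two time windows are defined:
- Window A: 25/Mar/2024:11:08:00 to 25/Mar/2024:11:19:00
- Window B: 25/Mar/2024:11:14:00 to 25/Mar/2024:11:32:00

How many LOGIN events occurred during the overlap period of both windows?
1

To find overlap events:

1. Window A: 25/Mar/2024:11:08:00 to 25/Mar/2024:11:19:00
2. Window B: 25/Mar/2024:11:14:00 to 25/Mar/2024:11:32:00
3. Overlap period: 25/Mar/2024:11:14:00 to 25/Mar/2024:11:19:00
4. Count LOGIN events in overlap: 1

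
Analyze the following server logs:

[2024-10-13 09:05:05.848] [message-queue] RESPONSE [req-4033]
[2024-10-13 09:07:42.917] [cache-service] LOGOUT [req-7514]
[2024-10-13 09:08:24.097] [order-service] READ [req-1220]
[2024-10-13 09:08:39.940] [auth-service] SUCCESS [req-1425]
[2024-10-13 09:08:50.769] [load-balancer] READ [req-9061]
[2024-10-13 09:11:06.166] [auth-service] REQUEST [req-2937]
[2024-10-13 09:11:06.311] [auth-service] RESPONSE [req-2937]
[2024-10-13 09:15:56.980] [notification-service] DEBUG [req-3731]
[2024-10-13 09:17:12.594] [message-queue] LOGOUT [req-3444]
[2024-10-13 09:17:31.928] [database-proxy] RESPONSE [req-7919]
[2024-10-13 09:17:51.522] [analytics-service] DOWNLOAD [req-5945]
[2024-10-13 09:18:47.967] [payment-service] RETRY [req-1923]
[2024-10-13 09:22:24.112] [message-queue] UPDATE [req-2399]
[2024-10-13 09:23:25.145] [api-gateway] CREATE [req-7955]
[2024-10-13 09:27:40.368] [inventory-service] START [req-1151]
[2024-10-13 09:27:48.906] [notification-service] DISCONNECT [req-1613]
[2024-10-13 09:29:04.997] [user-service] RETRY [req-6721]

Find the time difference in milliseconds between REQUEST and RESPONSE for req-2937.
145

To calculate latency:

1. Find REQUEST with id req-2937: 2024-10-13 09:11:06.166
2. Find RESPONSE with id req-2937: 2024-10-13 09:11:06.311
3. Latency: 2024-10-13 09:11:06.311 - 2024-10-13 09:11:06.166 = 145ms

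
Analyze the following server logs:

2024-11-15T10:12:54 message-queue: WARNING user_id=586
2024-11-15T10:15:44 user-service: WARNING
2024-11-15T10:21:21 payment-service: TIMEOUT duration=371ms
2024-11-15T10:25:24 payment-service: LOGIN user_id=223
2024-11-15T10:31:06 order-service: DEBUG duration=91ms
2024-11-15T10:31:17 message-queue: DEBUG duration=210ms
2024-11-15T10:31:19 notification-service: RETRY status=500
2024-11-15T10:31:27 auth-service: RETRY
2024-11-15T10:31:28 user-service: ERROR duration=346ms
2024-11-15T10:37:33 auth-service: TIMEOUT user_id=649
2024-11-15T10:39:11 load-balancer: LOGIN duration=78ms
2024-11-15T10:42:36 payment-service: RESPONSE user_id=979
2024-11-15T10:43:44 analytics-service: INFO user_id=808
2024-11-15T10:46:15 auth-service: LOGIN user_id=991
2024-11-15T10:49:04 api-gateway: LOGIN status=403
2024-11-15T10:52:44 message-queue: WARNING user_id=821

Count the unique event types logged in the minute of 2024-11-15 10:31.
3

To count unique event types:

1. Filter events in the minute starting at 2024-11-15 10:31
2. Extract event types from matching entries
3. Count unique types: 3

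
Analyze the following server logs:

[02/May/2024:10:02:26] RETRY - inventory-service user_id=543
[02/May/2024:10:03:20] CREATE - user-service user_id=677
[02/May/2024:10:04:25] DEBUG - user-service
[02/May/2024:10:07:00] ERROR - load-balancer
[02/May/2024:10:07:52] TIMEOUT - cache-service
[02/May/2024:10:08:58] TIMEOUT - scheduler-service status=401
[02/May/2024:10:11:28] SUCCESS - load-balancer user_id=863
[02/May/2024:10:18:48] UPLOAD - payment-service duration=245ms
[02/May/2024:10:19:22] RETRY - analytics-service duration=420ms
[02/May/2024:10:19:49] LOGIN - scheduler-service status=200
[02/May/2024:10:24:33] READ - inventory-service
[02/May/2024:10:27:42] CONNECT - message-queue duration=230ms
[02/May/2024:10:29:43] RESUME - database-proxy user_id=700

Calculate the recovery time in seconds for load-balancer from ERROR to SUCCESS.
268

To calculate recovery time:

1. Find ERROR event for load-balancer: 02/May/2024:10:07:00
2. Find next SUCCESS event for load-balancer: 02/May/2024:10:11:28
3. Recovery time: 02/May/2024:10:11:28 - 02/May/2024:10:07:00 = 268 seconds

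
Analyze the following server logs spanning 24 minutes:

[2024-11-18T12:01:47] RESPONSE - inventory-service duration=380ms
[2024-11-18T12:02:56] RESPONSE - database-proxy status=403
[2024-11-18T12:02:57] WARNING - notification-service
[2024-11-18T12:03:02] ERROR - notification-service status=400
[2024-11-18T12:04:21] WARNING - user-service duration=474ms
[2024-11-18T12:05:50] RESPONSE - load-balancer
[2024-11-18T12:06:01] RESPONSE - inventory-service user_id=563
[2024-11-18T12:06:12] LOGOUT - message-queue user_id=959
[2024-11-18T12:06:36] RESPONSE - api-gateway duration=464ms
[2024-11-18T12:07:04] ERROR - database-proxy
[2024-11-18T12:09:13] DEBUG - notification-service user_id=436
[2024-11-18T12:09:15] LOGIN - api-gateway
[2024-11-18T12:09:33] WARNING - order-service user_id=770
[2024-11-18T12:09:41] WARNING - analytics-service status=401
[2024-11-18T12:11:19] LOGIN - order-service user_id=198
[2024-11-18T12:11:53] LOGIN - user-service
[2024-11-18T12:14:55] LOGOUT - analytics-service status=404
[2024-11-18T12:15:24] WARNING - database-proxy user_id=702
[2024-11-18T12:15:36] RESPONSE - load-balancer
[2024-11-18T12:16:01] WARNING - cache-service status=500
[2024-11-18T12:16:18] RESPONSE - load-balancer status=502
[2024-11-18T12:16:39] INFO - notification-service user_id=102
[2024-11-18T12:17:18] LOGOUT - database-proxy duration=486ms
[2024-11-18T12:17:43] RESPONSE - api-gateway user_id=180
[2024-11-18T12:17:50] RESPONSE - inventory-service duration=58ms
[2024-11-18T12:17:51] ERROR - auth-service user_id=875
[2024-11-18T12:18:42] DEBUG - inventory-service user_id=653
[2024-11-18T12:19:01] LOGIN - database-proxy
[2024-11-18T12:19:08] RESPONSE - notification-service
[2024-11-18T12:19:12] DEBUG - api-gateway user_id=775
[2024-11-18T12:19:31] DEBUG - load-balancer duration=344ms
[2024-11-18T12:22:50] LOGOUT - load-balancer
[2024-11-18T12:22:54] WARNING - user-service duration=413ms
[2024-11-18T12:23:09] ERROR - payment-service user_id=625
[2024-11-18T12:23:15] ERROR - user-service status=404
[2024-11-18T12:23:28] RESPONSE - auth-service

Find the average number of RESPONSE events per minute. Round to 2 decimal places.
0.46

To calculate the rate:

1. Count total RESPONSE events: 11
2. Total time period: 24 minutes
3. Rate = 11 / 24 = 0.46 events per minute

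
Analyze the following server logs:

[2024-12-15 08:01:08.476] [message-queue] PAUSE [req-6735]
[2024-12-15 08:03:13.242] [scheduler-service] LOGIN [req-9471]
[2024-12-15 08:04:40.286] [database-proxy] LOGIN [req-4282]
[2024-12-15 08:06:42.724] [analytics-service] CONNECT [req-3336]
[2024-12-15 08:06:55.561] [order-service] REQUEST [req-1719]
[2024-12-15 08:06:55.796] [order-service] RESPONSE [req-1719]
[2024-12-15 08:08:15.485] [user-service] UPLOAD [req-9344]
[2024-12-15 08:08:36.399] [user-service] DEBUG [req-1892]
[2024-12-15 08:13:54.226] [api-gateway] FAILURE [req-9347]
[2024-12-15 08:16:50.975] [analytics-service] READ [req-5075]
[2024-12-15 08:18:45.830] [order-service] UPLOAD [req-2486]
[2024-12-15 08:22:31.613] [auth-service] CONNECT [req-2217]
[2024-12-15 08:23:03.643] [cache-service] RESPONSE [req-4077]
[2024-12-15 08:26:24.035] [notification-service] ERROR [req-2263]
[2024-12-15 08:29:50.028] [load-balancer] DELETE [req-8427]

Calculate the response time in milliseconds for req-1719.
235

To calculate latency:

1. Find REQUEST with id req-1719: 2024-12-15 08:06:55.561
2. Find RESPONSE with id req-1719: 2024-12-15 08:06:55.796
3. Latency: 2024-12-15 08:06:55.796 - 2024-12-15 08:06:55.561 = 235ms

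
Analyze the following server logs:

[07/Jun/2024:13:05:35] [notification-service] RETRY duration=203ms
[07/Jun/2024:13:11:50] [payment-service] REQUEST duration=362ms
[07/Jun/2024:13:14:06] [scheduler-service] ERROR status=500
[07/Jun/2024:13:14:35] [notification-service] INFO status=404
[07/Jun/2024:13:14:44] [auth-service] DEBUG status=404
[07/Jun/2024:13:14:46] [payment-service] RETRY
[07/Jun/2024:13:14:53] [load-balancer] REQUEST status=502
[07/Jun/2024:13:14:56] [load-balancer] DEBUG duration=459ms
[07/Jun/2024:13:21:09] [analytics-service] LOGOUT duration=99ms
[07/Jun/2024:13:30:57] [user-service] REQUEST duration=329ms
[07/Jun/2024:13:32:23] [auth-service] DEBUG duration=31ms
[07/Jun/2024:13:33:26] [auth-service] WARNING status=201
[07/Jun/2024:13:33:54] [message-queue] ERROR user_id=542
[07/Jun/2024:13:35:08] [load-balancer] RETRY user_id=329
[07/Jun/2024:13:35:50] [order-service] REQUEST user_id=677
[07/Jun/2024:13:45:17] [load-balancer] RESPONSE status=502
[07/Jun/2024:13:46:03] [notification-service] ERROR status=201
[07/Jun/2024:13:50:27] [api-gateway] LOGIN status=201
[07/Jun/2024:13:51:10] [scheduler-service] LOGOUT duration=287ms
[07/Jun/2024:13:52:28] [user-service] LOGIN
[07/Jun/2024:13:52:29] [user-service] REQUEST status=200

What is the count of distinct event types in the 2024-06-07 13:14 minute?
5

To count unique event types:

1. Filter events in the minute starting at 2024-06-07 13:14
2. Extract event types from matching entries
3. Count unique types: 5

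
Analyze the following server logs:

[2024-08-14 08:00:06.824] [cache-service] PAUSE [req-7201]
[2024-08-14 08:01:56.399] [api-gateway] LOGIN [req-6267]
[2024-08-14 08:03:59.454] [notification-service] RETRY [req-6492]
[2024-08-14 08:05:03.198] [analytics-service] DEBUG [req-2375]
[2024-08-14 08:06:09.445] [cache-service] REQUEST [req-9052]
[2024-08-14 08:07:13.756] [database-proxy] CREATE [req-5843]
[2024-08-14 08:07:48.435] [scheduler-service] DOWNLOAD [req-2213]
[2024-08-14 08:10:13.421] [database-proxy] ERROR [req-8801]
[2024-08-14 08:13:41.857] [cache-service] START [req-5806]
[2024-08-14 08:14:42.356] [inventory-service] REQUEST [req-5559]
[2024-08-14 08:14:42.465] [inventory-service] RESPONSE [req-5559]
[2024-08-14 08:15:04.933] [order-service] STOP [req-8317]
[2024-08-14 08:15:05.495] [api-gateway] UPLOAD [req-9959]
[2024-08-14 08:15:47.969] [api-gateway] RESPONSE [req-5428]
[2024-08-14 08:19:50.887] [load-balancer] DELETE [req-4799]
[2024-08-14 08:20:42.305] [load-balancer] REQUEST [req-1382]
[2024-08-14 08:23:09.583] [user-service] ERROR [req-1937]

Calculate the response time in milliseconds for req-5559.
109

To calculate latency:

1. Find REQUEST with id req-5559: 2024-08-14 08:14:42.356
2. Find RESPONSE with id req-5559: 2024-08-14 08:14:42.465
3. Latency: 2024-08-14 08:14:42.465 - 2024-08-14 08:14:42.356 = 109ms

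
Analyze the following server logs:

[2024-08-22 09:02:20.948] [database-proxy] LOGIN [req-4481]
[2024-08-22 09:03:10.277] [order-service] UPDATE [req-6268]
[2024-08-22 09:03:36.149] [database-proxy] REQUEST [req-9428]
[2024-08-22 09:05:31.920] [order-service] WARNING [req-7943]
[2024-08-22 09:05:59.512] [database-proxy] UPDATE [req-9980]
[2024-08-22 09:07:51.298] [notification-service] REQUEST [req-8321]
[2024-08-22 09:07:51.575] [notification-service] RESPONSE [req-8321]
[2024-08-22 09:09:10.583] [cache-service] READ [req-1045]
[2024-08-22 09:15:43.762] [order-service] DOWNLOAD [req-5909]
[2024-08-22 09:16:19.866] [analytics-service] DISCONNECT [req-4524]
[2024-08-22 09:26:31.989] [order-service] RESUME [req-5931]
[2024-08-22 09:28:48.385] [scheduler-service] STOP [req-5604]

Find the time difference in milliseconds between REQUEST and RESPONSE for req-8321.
277

To calculate latency:

1. Find REQUEST with id req-8321: 2024-08-22 09:07:51.298
2. Find RESPONSE with id req-8321: 2024-08-22 09:07:51.575
3. Latency: 2024-08-22 09:07:51.575 - 2024-08-22 09:07:51.298 = 277ms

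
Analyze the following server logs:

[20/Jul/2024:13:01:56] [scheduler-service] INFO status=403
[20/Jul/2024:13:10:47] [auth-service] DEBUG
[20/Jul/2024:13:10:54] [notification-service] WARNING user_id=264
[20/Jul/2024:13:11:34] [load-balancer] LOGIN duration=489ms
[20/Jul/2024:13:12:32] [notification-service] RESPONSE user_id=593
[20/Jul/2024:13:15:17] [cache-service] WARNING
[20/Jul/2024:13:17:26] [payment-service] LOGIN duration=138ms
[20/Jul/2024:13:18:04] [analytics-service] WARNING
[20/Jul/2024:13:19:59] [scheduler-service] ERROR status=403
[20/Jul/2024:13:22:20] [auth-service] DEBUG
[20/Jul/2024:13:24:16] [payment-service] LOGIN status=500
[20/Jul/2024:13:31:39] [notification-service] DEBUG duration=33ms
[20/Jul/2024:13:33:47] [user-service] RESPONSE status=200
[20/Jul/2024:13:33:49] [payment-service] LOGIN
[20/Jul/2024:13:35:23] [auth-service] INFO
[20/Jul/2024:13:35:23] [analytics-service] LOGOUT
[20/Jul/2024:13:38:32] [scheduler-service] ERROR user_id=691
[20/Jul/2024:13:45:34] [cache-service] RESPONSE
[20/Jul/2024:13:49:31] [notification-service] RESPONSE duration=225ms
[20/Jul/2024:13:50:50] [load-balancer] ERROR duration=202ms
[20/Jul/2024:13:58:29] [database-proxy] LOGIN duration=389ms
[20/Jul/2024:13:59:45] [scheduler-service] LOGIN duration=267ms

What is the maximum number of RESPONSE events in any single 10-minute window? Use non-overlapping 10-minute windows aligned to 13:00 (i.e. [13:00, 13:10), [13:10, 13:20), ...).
2

To find the burst window:

1. Divide the log period into non-overlapping 10-minute windows starting at 13:00
2. Count RESPONSE events in each window
3. Find the window with maximum count
4. Maximum events in a window: 2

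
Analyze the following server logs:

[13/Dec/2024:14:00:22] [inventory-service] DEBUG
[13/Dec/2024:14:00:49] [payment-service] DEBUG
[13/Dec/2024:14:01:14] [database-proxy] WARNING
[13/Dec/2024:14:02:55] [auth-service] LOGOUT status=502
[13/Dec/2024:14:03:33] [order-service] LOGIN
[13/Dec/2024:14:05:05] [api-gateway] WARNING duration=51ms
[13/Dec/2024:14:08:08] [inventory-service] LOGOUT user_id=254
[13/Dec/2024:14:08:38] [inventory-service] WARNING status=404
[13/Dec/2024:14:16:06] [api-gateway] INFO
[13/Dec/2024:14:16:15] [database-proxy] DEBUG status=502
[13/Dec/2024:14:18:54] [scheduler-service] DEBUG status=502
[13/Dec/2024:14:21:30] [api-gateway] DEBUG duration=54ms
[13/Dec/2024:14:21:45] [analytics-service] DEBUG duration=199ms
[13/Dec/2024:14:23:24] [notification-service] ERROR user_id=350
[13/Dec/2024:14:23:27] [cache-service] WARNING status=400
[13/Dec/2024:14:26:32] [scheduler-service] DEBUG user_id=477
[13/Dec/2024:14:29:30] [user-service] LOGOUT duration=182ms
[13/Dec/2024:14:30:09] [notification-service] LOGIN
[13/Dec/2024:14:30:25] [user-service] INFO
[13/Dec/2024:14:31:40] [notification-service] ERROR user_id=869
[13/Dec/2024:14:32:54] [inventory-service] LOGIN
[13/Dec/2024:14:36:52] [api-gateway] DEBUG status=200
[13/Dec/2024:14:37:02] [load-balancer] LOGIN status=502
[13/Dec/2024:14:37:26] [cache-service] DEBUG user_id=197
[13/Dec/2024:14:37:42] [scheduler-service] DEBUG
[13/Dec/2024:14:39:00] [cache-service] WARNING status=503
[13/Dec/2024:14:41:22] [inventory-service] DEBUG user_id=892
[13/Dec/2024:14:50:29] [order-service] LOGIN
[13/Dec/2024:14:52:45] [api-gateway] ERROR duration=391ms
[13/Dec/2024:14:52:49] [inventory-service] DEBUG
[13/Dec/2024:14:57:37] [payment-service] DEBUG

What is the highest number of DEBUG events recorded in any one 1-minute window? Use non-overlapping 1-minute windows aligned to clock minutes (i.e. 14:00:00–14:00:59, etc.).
2

To find the burst window:

1. Divide the log period into non-overlapping 1-minute windows starting at 14:00
2. Count DEBUG events in each window
3. Find the window with maximum count
4. Maximum events in a window: 2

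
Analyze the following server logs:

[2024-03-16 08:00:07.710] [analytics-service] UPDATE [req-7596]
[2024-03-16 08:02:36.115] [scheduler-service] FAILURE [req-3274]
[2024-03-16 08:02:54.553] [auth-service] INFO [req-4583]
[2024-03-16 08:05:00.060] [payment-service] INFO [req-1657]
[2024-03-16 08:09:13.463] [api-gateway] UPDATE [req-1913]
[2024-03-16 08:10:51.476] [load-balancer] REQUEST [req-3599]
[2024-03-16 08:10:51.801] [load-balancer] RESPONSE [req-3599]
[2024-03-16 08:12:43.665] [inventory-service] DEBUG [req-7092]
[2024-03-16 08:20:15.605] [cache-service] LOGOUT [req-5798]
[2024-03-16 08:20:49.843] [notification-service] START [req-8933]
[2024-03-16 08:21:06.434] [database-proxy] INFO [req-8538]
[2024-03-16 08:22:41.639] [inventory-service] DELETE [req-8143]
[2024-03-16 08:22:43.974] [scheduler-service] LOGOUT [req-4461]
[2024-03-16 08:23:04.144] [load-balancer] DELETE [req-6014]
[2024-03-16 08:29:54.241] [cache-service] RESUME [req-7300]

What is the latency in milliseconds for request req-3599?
325

To calculate latency:

1. Find REQUEST with id req-3599: 2024-03-16 08:10:51.476
2. Find RESPONSE with id req-3599: 2024-03-16 08:10:51.801
3. Latency: 2024-03-16 08:10:51.801 - 2024-03-16 08:10:51.476 = 325ms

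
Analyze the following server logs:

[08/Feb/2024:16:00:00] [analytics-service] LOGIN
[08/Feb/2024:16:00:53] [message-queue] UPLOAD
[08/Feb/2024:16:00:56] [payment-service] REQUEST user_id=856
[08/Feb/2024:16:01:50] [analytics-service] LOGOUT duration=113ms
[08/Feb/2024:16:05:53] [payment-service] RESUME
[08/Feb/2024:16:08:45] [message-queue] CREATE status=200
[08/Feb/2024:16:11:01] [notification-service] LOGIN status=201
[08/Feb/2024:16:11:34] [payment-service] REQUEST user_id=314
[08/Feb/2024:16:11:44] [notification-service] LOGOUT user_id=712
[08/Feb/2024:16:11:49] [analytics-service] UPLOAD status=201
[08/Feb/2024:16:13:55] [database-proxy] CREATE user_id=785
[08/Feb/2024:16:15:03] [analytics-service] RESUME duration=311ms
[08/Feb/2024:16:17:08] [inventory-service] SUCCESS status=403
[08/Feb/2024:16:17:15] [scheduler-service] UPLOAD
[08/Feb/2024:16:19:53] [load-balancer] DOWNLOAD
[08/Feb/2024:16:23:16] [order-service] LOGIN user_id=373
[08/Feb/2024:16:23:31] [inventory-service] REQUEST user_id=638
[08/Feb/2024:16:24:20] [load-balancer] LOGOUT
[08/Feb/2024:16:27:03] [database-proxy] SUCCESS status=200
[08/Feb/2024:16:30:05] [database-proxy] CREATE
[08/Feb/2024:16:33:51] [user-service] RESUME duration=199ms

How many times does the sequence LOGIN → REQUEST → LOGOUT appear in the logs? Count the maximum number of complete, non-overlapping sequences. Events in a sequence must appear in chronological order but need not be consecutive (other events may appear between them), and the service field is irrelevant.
3

To count sequences:

1. Look for pattern: LOGIN → REQUEST → LOGOUT
2. Greedily scan the log in chronological order, matching each sequence element in turn (ignoring service)
3. Each time the full pattern completes, increment the count and restart matching from the next event
4. Complete non-overlapping sequences found: 3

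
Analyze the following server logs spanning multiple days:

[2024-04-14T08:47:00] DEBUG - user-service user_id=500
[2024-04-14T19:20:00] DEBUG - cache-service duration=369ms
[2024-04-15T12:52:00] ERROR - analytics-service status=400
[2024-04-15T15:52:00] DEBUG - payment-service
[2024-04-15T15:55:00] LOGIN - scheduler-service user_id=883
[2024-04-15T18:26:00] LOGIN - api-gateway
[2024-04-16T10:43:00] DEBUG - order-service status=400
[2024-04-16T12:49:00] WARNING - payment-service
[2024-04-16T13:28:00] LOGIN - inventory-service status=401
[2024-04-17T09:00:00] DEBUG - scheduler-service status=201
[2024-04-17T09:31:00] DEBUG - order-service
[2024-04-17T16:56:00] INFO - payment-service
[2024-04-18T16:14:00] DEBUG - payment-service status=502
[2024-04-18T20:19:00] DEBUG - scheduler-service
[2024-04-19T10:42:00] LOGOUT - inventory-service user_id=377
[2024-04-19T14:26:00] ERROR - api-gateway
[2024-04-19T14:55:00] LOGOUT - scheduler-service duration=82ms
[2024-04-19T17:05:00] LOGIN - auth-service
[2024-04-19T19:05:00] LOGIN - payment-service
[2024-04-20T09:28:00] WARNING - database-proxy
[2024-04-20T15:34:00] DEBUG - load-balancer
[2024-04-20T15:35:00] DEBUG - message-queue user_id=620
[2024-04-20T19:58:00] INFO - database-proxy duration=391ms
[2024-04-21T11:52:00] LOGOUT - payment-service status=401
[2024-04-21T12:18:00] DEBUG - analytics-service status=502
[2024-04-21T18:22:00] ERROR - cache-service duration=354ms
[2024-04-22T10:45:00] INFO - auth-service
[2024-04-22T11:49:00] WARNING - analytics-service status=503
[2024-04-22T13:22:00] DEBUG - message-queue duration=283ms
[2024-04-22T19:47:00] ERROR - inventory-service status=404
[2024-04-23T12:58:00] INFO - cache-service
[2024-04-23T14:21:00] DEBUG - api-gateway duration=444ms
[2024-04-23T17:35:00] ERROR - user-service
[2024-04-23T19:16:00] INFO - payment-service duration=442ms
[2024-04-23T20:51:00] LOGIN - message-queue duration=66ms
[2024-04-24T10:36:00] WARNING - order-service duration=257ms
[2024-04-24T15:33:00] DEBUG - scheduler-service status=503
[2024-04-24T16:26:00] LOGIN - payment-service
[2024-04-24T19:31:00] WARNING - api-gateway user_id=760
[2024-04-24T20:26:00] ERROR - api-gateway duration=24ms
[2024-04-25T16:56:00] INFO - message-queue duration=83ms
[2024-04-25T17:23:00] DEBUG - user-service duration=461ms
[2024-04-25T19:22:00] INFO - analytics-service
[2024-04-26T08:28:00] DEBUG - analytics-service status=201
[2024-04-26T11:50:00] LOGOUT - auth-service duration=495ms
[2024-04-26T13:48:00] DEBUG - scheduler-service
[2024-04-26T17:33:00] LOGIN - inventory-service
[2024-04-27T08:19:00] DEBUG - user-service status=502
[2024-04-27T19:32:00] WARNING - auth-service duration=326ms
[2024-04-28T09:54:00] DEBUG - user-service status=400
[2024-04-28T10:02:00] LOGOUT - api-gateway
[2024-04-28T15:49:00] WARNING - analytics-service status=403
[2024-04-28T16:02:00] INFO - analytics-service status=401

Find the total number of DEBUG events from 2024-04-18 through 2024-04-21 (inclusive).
5

To filter by date range:

1. Date range: 2024-04-18 through 2024-04-21, both dates inclusive
2. Filter for DEBUG events whose date falls in this range
3. Count matching events: 5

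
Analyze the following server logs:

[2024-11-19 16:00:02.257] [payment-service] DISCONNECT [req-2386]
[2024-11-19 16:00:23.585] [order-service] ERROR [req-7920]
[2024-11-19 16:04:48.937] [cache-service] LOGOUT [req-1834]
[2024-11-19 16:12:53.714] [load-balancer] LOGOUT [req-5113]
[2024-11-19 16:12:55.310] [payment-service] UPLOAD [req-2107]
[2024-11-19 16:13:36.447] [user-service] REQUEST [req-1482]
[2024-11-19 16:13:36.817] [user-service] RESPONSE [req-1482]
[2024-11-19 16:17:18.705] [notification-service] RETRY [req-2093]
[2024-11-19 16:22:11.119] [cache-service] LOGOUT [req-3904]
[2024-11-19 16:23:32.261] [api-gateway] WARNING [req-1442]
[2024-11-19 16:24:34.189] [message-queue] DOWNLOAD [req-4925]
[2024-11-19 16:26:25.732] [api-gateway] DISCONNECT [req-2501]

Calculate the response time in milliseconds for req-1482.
370

To calculate latency:

1. Find REQUEST with id req-1482: 2024-11-19 16:13:36.447
2. Find RESPONSE with id req-1482: 2024-11-19 16:13:36.817
3. Latency: 2024-11-19 16:13:36.817 - 2024-11-19 16:13:36.447 = 370ms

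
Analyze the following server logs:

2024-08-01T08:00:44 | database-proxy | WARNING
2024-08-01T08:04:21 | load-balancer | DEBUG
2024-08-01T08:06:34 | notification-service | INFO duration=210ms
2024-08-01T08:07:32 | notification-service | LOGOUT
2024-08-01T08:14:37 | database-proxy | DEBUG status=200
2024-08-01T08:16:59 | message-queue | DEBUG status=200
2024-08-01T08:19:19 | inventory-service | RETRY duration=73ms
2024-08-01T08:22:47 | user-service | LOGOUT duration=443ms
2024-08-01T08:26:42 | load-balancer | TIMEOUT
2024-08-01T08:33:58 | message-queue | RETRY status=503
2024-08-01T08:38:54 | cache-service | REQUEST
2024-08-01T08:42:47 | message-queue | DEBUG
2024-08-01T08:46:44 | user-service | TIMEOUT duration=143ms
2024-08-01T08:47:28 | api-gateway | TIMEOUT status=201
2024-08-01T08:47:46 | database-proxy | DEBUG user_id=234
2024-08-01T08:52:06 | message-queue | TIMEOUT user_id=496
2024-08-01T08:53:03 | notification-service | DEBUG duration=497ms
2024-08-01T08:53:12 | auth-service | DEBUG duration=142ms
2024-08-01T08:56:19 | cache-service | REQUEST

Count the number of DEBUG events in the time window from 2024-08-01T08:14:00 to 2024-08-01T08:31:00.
2

To count events in the time window:

1. Window boundaries: 2024-08-01T08:14:00 to 2024-08-01T08:31:00
2. Filter for DEBUG events within this window
3. Count matching events: 2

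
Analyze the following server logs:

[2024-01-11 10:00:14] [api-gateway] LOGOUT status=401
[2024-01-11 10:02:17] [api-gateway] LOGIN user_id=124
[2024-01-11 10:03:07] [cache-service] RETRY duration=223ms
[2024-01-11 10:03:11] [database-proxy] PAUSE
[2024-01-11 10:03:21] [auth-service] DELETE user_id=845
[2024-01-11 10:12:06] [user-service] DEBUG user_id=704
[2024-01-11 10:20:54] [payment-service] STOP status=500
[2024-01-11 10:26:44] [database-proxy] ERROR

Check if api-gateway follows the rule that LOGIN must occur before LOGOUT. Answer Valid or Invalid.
Invalid

To validate ordering:

1. Required order: LOGIN → LOGOUT
2. Rule: LOGIN must occur before LOGOUT
3. Check actual order of events for api-gateway
4. Result: Invalid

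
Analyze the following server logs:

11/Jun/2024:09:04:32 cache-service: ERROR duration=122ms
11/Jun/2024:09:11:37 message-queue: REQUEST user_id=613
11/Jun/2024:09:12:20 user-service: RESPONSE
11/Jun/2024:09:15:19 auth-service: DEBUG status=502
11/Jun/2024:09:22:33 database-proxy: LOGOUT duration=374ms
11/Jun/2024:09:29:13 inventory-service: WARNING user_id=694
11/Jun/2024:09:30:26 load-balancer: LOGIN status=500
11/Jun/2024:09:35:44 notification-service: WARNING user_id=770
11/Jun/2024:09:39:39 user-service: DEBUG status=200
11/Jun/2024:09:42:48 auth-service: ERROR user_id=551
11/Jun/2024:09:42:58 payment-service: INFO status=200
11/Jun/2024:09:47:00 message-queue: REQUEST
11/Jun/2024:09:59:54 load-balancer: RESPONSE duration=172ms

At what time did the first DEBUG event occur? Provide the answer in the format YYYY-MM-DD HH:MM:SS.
2024-06-11 09:15:19

To find the first event:

1. Filter for all DEBUG events
2. Sort by timestamp
3. Select the first one
4. Timestamp: 2024-06-11 09:15:19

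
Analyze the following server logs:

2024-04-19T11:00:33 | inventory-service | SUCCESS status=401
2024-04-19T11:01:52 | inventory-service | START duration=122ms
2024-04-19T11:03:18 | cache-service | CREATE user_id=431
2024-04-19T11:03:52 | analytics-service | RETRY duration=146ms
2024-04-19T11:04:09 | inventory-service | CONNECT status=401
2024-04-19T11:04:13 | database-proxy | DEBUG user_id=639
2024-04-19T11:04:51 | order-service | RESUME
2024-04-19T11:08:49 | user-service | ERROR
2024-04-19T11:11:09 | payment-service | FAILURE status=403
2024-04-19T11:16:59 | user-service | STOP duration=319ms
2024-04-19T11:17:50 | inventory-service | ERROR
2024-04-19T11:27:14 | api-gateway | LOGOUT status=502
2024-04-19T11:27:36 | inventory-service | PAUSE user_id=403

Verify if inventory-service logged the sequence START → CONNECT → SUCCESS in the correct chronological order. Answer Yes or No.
No

To verify sequence order:

1. Find all events in sequence START → CONNECT → SUCCESS for inventory-service
2. Extract their timestamps
3. Check if timestamps are in ascending order
4. Result: No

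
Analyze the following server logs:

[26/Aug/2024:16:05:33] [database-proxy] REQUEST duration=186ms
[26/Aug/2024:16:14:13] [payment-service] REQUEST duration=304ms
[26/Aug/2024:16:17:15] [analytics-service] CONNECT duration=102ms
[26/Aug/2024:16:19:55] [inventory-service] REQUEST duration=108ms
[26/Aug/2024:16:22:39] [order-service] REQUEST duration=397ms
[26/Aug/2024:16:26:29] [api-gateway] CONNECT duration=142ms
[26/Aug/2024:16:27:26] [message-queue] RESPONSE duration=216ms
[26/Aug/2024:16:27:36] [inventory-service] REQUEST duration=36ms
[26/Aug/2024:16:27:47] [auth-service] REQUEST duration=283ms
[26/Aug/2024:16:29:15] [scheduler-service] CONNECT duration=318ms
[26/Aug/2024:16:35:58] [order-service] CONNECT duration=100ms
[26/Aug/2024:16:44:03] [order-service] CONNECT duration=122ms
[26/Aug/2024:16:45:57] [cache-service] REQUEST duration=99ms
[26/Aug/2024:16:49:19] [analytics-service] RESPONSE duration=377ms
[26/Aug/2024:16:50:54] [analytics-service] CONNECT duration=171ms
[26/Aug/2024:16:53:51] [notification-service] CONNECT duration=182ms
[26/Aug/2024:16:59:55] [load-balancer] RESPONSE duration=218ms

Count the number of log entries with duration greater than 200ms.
7

To count timeouts:

1. Threshold: 200ms
2. Extract duration from each log entry
3. Count entries where duration > 200
4. Timeout count: 7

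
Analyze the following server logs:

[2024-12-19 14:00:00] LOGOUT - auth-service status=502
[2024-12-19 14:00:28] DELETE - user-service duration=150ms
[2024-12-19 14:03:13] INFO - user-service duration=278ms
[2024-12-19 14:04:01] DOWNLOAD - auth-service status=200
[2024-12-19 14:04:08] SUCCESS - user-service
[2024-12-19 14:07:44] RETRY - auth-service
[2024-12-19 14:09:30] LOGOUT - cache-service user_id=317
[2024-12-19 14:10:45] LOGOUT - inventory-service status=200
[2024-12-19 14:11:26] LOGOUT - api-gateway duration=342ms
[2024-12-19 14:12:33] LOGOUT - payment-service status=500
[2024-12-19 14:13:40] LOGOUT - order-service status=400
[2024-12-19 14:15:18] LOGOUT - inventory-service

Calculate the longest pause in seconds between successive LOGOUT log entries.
570

To find the longest gap:

1. Extract all LOGOUT events in chronological order
2. Calculate time differences between consecutive events
3. Find the maximum difference
4. Longest gap: 570 seconds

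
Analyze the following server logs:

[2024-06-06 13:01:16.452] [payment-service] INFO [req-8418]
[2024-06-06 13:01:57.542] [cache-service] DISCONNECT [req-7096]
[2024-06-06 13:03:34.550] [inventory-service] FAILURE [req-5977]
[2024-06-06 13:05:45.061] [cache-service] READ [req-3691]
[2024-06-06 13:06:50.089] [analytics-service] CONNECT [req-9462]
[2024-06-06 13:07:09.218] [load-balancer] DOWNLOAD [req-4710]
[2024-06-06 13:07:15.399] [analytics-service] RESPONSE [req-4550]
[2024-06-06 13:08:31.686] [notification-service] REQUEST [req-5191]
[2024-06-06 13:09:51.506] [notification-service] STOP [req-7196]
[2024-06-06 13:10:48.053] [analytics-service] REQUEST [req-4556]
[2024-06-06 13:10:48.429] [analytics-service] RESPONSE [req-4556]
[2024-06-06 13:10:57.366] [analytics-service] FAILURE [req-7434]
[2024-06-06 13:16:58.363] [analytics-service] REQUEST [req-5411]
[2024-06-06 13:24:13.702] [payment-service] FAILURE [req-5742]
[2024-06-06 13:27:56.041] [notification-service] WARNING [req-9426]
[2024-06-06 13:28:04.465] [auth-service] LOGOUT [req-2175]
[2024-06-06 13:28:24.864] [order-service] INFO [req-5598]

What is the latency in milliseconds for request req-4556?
376

To calculate latency:

1. Find REQUEST with id req-4556: 2024-06-06 13:10:48.053
2. Find RESPONSE with id req-4556: 2024-06-06 13:10:48.429
3. Latency: 2024-06-06 13:10:48.429 - 2024-06-06 13:10:48.053 = 376ms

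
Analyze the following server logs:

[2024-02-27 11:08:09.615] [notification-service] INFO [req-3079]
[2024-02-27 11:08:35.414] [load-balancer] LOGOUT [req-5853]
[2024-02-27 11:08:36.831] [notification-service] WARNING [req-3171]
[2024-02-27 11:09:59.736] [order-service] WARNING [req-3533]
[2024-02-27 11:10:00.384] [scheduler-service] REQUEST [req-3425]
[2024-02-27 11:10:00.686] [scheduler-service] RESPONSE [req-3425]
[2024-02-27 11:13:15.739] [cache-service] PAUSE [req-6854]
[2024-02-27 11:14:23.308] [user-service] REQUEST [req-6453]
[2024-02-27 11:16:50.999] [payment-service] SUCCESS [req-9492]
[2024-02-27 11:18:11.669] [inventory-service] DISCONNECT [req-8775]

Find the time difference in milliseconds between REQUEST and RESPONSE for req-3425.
302

To calculate latency:

1. Find REQUEST with id req-3425: 2024-02-27 11:10:00.384
2. Find RESPONSE with id req-3425: 2024-02-27 11:10:00.686
3. Latency: 2024-02-27 11:10:00.686 - 2024-02-27 11:10:00.384 = 302ms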